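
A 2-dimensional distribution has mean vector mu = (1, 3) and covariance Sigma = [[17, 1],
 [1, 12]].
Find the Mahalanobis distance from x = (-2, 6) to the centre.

Step 1 — centre the observation: (x - mu) = (-3, 3).

Step 2 — invert Sigma. det(Sigma) = 17·12 - (1)² = 203.
  Sigma^{-1} = (1/det) · [[d, -b], [-b, a]] = [[0.0591, -0.0049],
 [-0.0049, 0.0837]].

Step 3 — form the quadratic (x - mu)^T · Sigma^{-1} · (x - mu):
  Sigma^{-1} · (x - mu) = (-0.1921, 0.266).
  (x - mu)^T · [Sigma^{-1} · (x - mu)] = (-3)·(-0.1921) + (3)·(0.266) = 1.3744.

Step 4 — take square root: d = √(1.3744) ≈ 1.1723.

d(x, mu) = √(1.3744) ≈ 1.1723


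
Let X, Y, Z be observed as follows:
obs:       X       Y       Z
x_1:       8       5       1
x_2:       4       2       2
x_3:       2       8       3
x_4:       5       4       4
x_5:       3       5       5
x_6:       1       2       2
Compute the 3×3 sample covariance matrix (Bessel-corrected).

Step 1 — column means:
  mean(X) = (8 + 4 + 2 + 5 + 3 + 1) / 6 = 23/6 = 3.8333
  mean(Y) = (5 + 2 + 8 + 4 + 5 + 2) / 6 = 26/6 = 4.3333
  mean(Z) = (1 + 2 + 3 + 4 + 5 + 2) / 6 = 17/6 = 2.8333

Step 2 — sample covariance S[i,j] = (1/(n-1)) · Σ_k (x_{k,i} - mean_i) · (x_{k,j} - mean_j), with n-1 = 5.
  S[X,X] = ((4.1667)·(4.1667) + (0.1667)·(0.1667) + (-1.8333)·(-1.8333) + (1.1667)·(1.1667) + (-0.8333)·(-0.8333) + (-2.8333)·(-2.8333)) / 5 = 30.8333/5 = 6.1667
  S[X,Y] = ((4.1667)·(0.6667) + (0.1667)·(-2.3333) + (-1.8333)·(3.6667) + (1.1667)·(-0.3333) + (-0.8333)·(0.6667) + (-2.8333)·(-2.3333)) / 5 = 1.3333/5 = 0.2667
  S[X,Z] = ((4.1667)·(-1.8333) + (0.1667)·(-0.8333) + (-1.8333)·(0.1667) + (1.1667)·(1.1667) + (-0.8333)·(2.1667) + (-2.8333)·(-0.8333)) / 5 = -6.1667/5 = -1.2333
  S[Y,Y] = ((0.6667)·(0.6667) + (-2.3333)·(-2.3333) + (3.6667)·(3.6667) + (-0.3333)·(-0.3333) + (0.6667)·(0.6667) + (-2.3333)·(-2.3333)) / 5 = 25.3333/5 = 5.0667
  S[Y,Z] = ((0.6667)·(-1.8333) + (-2.3333)·(-0.8333) + (3.6667)·(0.1667) + (-0.3333)·(1.1667) + (0.6667)·(2.1667) + (-2.3333)·(-0.8333)) / 5 = 4.3333/5 = 0.8667
  S[Z,Z] = ((-1.8333)·(-1.8333) + (-0.8333)·(-0.8333) + (0.1667)·(0.1667) + (1.1667)·(1.1667) + (2.1667)·(2.1667) + (-0.8333)·(-0.8333)) / 5 = 10.8333/5 = 2.1667

S is symmetric (S[j,i] = S[i,j]). Assembling:

S = [[6.1667, 0.2667, -1.2333],
 [0.2667, 5.0667, 0.8667],
 [-1.2333, 0.8667, 2.1667]]


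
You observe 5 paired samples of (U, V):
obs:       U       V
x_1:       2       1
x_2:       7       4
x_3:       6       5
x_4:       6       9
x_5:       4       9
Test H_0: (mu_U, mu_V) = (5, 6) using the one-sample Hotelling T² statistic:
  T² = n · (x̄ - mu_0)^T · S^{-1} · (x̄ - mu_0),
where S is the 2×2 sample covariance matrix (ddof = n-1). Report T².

Step 1 — sample mean vector:
  mean(U) = (2 + 7 + 6 + 6 + 4) / 5 = 25/5 = 5
  mean(V) = (1 + 4 + 5 + 9 + 9) / 5 = 28/5 = 5.6
  x̄ = (5, 5.6),  deviation x̄ - mu_0 = (5, 5.6) - (5, 6) = (0, -0.4).

Step 2 — sample covariance matrix, S[i,j] = (1/(n-1)) · Σ_k (x_{k,i} - mean_i) · (x_{k,j} - mean_j), divisor n-1 = 4:
  S[U,U] = ((-3)·(-3) + (2)·(2) + (1)·(1) + (1)·(1) + (-1)·(-1)) / 4 = 16/4 = 4
  S[U,V] = ((-3)·(-4.6) + (2)·(-1.6) + (1)·(-0.6) + (1)·(3.4) + (-1)·(3.4)) / 4 = 10/4 = 2.5
  S[V,V] = ((-4.6)·(-4.6) + (-1.6)·(-1.6) + (-0.6)·(-0.6) + (3.4)·(3.4) + (3.4)·(3.4)) / 4 = 47.2/4 = 11.8
  S = [[4, 2.5],
 [2.5, 11.8]].

Step 3 — invert S. det(S) = 4·11.8 - (2.5)² = 40.95.
  S^{-1} = (1/det) · [[d, -b], [-b, a]] = [[0.2882, -0.0611],
 [-0.0611, 0.0977]].

Step 4 — quadratic form (x̄ - mu_0)^T · S^{-1} · (x̄ - mu_0):
  S^{-1} · (x̄ - mu_0) = (0.0244, -0.0391),
  (x̄ - mu_0)^T · [...] = (0)·(0.0244) + (-0.4)·(-0.0391) = 0.0156.

Step 5 — scale by n: T² = 5 · 0.0156 = 0.0781.

T² ≈ 0.0781


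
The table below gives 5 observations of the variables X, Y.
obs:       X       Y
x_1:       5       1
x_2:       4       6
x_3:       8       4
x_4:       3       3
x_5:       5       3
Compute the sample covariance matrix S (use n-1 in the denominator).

Step 1 — column means:
  mean(X) = (5 + 4 + 8 + 3 + 5) / 5 = 25/5 = 5
  mean(Y) = (1 + 6 + 4 + 3 + 3) / 5 = 17/5 = 3.4

Step 2 — sample covariance S[i,j] = (1/(n-1)) · Σ_k (x_{k,i} - mean_i) · (x_{k,j} - mean_j), with n-1 = 4.
  S[X,X] = ((0)·(0) + (-1)·(-1) + (3)·(3) + (-2)·(-2) + (0)·(0)) / 4 = 14/4 = 3.5
  S[X,Y] = ((0)·(-2.4) + (-1)·(2.6) + (3)·(0.6) + (-2)·(-0.4) + (0)·(-0.4)) / 4 = 0/4 = 0
  S[Y,Y] = ((-2.4)·(-2.4) + (2.6)·(2.6) + (0.6)·(0.6) + (-0.4)·(-0.4) + (-0.4)·(-0.4)) / 4 = 13.2/4 = 3.3

S is symmetric (S[j,i] = S[i,j]). Assembling:

S = [[3.5, 0],
 [0, 3.3]]


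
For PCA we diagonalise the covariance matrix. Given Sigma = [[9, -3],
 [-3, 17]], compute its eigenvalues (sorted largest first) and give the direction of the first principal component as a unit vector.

Step 1 — characteristic polynomial of 2×2 Sigma:
  det(Sigma - λI) = λ² - trace · λ + det = 0.
  trace = 9 + 17 = 26, det = 9·17 - (-3)² = 144.
Step 2 — discriminant:
  Δ = trace² - 4·det = 676 - 576 = 100.
Step 3 — eigenvalues:
  λ = (trace ± √Δ)/2 = (26 ± 10)/2,
  λ_1 = 18,  λ_2 = 8.

Step 4 — unit eigenvector for λ_1: solve (Sigma - λ_1 I)v = 0. First row:
  (9 - 18)·v_x + (-3)·v_y = 0, i.e. (-9)·v_x + (-3)·v_y = 0,
  so v ∝ (b, λ_1 - a) = (-3, 9); multiply by -1 so the first entry is positive: u = (3, -9).
  ||u|| = √((3)² + (-9)²) = √(90) ≈ 9.4868,
  v_1 = u/||u|| ≈ (0.3162, -0.9487) (||v_1|| = 1).

λ_1 = 18,  λ_2 = 8;  v_1 ≈ (0.3162, -0.9487)


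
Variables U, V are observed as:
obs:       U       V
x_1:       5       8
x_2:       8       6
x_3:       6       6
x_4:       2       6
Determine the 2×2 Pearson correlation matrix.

Step 1 — column means:
  mean(U) = (5 + 8 + 6 + 2) / 4 = 21/4 = 5.25
  mean(V) = (8 + 6 + 6 + 6) / 4 = 26/4 = 6.5

Step 2 — sample variances and covariances s[i,j] = (1/(n-1)) · Σ_k (x_{k,i} - mean_i) · (x_{k,j} - mean_j), with n-1 = 3:
  s[U,U] = ((-0.25)·(-0.25) + (2.75)·(2.75) + (0.75)·(0.75) + (-3.25)·(-3.25)) / 3 = 18.75/3 = 6.25
  s[U,V] = ((-0.25)·(1.5) + (2.75)·(-0.5) + (0.75)·(-0.5) + (-3.25)·(-0.5)) / 3 = -0.5/3 = -0.1667
  s[V,V] = ((1.5)·(1.5) + (-0.5)·(-0.5) + (-0.5)·(-0.5) + (-0.5)·(-0.5)) / 3 = 3/3 = 1
  Sample standard deviations s_i = √(s[i,i]):
  s(U) = √(6.25) = 2.5
  s(V) = √(1) = 1

Step 3 — r_{ij} = s_{ij} / (s_i · s_j):
  r[U,U] = 1 (diagonal).
  r[U,V] = -0.1667 / (2.5 · 1) = -0.1667 / 2.5 = -0.0667
  r[V,V] = 1 (diagonal).

R is symmetric with unit diagonal. Assembling:

R = [[1, -0.0667],
 [-0.0667, 1]]


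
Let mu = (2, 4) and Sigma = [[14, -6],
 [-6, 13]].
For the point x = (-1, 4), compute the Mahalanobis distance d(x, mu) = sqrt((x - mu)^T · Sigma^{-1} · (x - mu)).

Step 1 — centre the observation: (x - mu) = (-3, 0).

Step 2 — invert Sigma. det(Sigma) = 14·13 - (-6)² = 146.
  Sigma^{-1} = (1/det) · [[d, -b], [-b, a]] = [[0.089, 0.0411],
 [0.0411, 0.0959]].

Step 3 — form the quadratic (x - mu)^T · Sigma^{-1} · (x - mu):
  Sigma^{-1} · (x - mu) = (-0.2671, -0.1233).
  (x - mu)^T · [Sigma^{-1} · (x - mu)] = (-3)·(-0.2671) + (0)·(-0.1233) = 0.8014.

Step 4 — take square root: d = √(0.8014) ≈ 0.8952.

d(x, mu) = √(0.8014) ≈ 0.8952


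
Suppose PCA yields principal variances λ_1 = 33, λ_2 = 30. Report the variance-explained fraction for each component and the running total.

Step 1 — total variance = trace(Sigma) = Σ λ_i = 33 + 30 = 63.

Step 2 — fraction explained by component i = λ_i / Σ λ:
  PC1: 33/63 = 0.5238
  PC2: 30/63 = 0.4762

Step 3 — cumulative fraction after k components = (λ_1 + ... + λ_k) / Σ λ:
  k = 1: 33/63 = 0.5238
  k = 2: (33 + 30)/63 = 63/63 = 1

Summary (fraction, with percent):

explained: PC1 0.5238 (52.38%), PC2 0.4762 (47.62%);  cumulative: 0.5238, 1


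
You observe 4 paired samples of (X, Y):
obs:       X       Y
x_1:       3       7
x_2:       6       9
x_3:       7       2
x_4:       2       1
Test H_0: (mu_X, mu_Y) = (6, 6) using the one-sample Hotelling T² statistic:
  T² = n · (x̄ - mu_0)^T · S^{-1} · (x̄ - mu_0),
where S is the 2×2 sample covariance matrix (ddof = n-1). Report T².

Step 1 — sample mean vector:
  mean(X) = (3 + 6 + 7 + 2) / 4 = 18/4 = 4.5
  mean(Y) = (7 + 9 + 2 + 1) / 4 = 19/4 = 4.75
  x̄ = (4.5, 4.75),  deviation x̄ - mu_0 = (4.5, 4.75) - (6, 6) = (-1.5, -1.25).

Step 2 — sample covariance matrix, S[i,j] = (1/(n-1)) · Σ_k (x_{k,i} - mean_i) · (x_{k,j} - mean_j), divisor n-1 = 3:
  S[X,X] = ((-1.5)·(-1.5) + (1.5)·(1.5) + (2.5)·(2.5) + (-2.5)·(-2.5)) / 3 = 17/3 = 5.6667
  S[X,Y] = ((-1.5)·(2.25) + (1.5)·(4.25) + (2.5)·(-2.75) + (-2.5)·(-3.75)) / 3 = 5.5/3 = 1.8333
  S[Y,Y] = ((2.25)·(2.25) + (4.25)·(4.25) + (-2.75)·(-2.75) + (-3.75)·(-3.75)) / 3 = 44.75/3 = 14.9167
  S = [[5.6667, 1.8333],
 [1.8333, 14.9167]].

Step 3 — invert S. det(S) = 5.6667·14.9167 - (1.8333)² = 81.1667.
  S^{-1} = (1/det) · [[d, -b], [-b, a]] = [[0.1838, -0.0226],
 [-0.0226, 0.0698]].

Step 4 — quadratic form (x̄ - mu_0)^T · S^{-1} · (x̄ - mu_0):
  S^{-1} · (x̄ - mu_0) = (-0.2474, -0.0534),
  (x̄ - mu_0)^T · [...] = (-1.5)·(-0.2474) + (-1.25)·(-0.0534) = 0.4379.

Step 5 — scale by n: T² = 4 · 0.4379 = 1.7515.

T² ≈ 1.7515


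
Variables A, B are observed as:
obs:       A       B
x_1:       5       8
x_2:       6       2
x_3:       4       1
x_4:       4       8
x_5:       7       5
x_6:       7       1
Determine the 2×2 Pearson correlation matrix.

Step 1 — column means:
  mean(A) = (5 + 6 + 4 + 4 + 7 + 7) / 6 = 33/6 = 5.5
  mean(B) = (8 + 2 + 1 + 8 + 5 + 1) / 6 = 25/6 = 4.1667

Step 2 — sample variances and covariances s[i,j] = (1/(n-1)) · Σ_k (x_{k,i} - mean_i) · (x_{k,j} - mean_j), with n-1 = 5:
  s[A,A] = ((-0.5)·(-0.5) + (0.5)·(0.5) + (-1.5)·(-1.5) + (-1.5)·(-1.5) + (1.5)·(1.5) + (1.5)·(1.5)) / 5 = 9.5/5 = 1.9
  s[A,B] = ((-0.5)·(3.8333) + (0.5)·(-2.1667) + (-1.5)·(-3.1667) + (-1.5)·(3.8333) + (1.5)·(0.8333) + (1.5)·(-3.1667)) / 5 = -7.5/5 = -1.5
  s[B,B] = ((3.8333)·(3.8333) + (-2.1667)·(-2.1667) + (-3.1667)·(-3.1667) + (3.8333)·(3.8333) + (0.8333)·(0.8333) + (-3.1667)·(-3.1667)) / 5 = 54.8333/5 = 10.9667
  Sample standard deviations s_i = √(s[i,i]):
  s(A) = √(1.9) = 1.3784
  s(B) = √(10.9667) = 3.3116

Step 3 — r_{ij} = s_{ij} / (s_i · s_j):
  r[A,A] = 1 (diagonal).
  r[A,B] = -1.5 / (1.3784 · 3.3116) = -1.5 / 4.5647 = -0.3286
  r[B,B] = 1 (diagonal).

R is symmetric with unit diagonal. Assembling:

R = [[1, -0.3286],
 [-0.3286, 1]]


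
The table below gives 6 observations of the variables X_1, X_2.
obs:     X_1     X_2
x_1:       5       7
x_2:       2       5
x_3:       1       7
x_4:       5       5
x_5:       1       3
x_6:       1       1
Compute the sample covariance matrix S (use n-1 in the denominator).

Step 1 — column means:
  mean(X_1) = (5 + 2 + 1 + 5 + 1 + 1) / 6 = 15/6 = 2.5
  mean(X_2) = (7 + 5 + 7 + 5 + 3 + 1) / 6 = 28/6 = 4.6667

Step 2 — sample covariance S[i,j] = (1/(n-1)) · Σ_k (x_{k,i} - mean_i) · (x_{k,j} - mean_j), with n-1 = 5.
  S[X_1,X_1] = ((2.5)·(2.5) + (-0.5)·(-0.5) + (-1.5)·(-1.5) + (2.5)·(2.5) + (-1.5)·(-1.5) + (-1.5)·(-1.5)) / 5 = 19.5/5 = 3.9
  S[X_1,X_2] = ((2.5)·(2.3333) + (-0.5)·(0.3333) + (-1.5)·(2.3333) + (2.5)·(0.3333) + (-1.5)·(-1.6667) + (-1.5)·(-3.6667)) / 5 = 11/5 = 2.2
  S[X_2,X_2] = ((2.3333)·(2.3333) + (0.3333)·(0.3333) + (2.3333)·(2.3333) + (0.3333)·(0.3333) + (-1.6667)·(-1.6667) + (-3.6667)·(-3.6667)) / 5 = 27.3333/5 = 5.4667

S is symmetric (S[j,i] = S[i,j]). Assembling:

S = [[3.9, 2.2],
 [2.2, 5.4667]]


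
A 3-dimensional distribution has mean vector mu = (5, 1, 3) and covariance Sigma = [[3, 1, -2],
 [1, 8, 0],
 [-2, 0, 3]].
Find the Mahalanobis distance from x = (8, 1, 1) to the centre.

Step 1 — centre the observation: (x - mu) = (3, 0, -2).

Step 2 — invert Sigma (cofactor / det for 3×3, or solve directly):
  Sigma^{-1} = [[0.6486, -0.0811, 0.4324],
 [-0.0811, 0.1351, -0.0541],
 [0.4324, -0.0541, 0.6216]].

Step 3 — form the quadratic (x - mu)^T · Sigma^{-1} · (x - mu):
  Sigma^{-1} · (x - mu) = (1.0811, -0.1351, 0.0541).
  (x - mu)^T · [Sigma^{-1} · (x - mu)] = (3)·(1.0811) + (0)·(-0.1351) + (-2)·(0.0541) = 3.1351.

Step 4 — take square root: d = √(3.1351) ≈ 1.7706.

d(x, mu) = √(3.1351) ≈ 1.7706


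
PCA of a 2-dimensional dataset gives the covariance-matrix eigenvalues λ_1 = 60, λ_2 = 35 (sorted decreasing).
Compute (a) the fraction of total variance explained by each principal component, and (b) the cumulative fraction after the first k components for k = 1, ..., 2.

Step 1 — total variance = trace(Sigma) = Σ λ_i = 60 + 35 = 95.

Step 2 — fraction explained by component i = λ_i / Σ λ:
  PC1: 60/95 = 0.6316
  PC2: 35/95 = 0.3684

Step 3 — cumulative fraction after k components = (λ_1 + ... + λ_k) / Σ λ:
  k = 1: 60/95 = 0.6316
  k = 2: (60 + 35)/95 = 95/95 = 1

Summary (fraction, with percent):

explained: PC1 0.6316 (63.16%), PC2 0.3684 (36.84%);  cumulative: 0.6316, 1


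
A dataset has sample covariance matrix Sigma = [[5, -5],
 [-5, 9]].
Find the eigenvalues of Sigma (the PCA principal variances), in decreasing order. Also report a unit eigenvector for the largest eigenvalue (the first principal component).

Step 1 — characteristic polynomial of 2×2 Sigma:
  det(Sigma - λI) = λ² - trace · λ + det = 0.
  trace = 5 + 9 = 14, det = 5·9 - (-5)² = 20.
Step 2 — discriminant:
  Δ = trace² - 4·det = 196 - 80 = 116.
Step 3 — eigenvalues:
  λ = (trace ± √Δ)/2 = (14 ± 10.7703)/2,
  λ_1 = 12.3852,  λ_2 = 1.6148.

Step 4 — unit eigenvector for λ_1: solve (Sigma - λ_1 I)v = 0. First row:
  (5 - 12.3852)·v_x + (-5)·v_y = 0, i.e. (-7.3852)·v_x + (-5)·v_y = 0,
  so v ∝ (b, λ_1 - a) = (-5, 7.3852); multiply by -1 so the first entry is positive: u = (5, -7.3852).
  ||u|| = √((5)² + (-7.3852)²) = √(79.5407) ≈ 8.9186,
  v_1 = u/||u|| ≈ (0.5606, -0.8281) (||v_1|| = 1).

λ_1 = 12.3852,  λ_2 = 1.6148;  v_1 ≈ (0.5606, -0.8281)


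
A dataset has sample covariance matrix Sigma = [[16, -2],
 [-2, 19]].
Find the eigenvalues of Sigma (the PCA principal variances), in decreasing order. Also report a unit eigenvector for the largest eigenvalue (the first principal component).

Step 1 — characteristic polynomial of 2×2 Sigma:
  det(Sigma - λI) = λ² - trace · λ + det = 0.
  trace = 16 + 19 = 35, det = 16·19 - (-2)² = 300.
Step 2 — discriminant:
  Δ = trace² - 4·det = 1225 - 1200 = 25.
Step 3 — eigenvalues:
  λ = (trace ± √Δ)/2 = (35 ± 5)/2,
  λ_1 = 20,  λ_2 = 15.

Step 4 — unit eigenvector for λ_1: solve (Sigma - λ_1 I)v = 0. First row:
  (16 - 20)·v_x + (-2)·v_y = 0, i.e. (-4)·v_x + (-2)·v_y = 0,
  so v ∝ (b, λ_1 - a) = (-2, 4); multiply by -1 so the first entry is positive: u = (2, -4).
  ||u|| = √((2)² + (-4)²) = √(20) ≈ 4.4721,
  v_1 = u/||u|| ≈ (0.4472, -0.8944) (||v_1|| = 1).

λ_1 = 20,  λ_2 = 15;  v_1 ≈ (0.4472, -0.8944)


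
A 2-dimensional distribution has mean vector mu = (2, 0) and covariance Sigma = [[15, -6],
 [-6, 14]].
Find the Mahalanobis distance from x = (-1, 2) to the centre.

Step 1 — centre the observation: (x - mu) = (-3, 2).

Step 2 — invert Sigma. det(Sigma) = 15·14 - (-6)² = 174.
  Sigma^{-1} = (1/det) · [[d, -b], [-b, a]] = [[0.0805, 0.0345],
 [0.0345, 0.0862]].

Step 3 — form the quadratic (x - mu)^T · Sigma^{-1} · (x - mu):
  Sigma^{-1} · (x - mu) = (-0.1724, 0.069).
  (x - mu)^T · [Sigma^{-1} · (x - mu)] = (-3)·(-0.1724) + (2)·(0.069) = 0.6552.

Step 4 — take square root: d = √(0.6552) ≈ 0.8094.

d(x, mu) = √(0.6552) ≈ 0.8094


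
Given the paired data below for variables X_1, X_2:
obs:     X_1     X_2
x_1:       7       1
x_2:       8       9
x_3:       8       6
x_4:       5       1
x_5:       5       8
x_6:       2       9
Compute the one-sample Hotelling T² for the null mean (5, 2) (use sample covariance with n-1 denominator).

Step 1 — sample mean vector:
  mean(X_1) = (7 + 8 + 8 + 5 + 5 + 2) / 6 = 35/6 = 5.8333
  mean(X_2) = (1 + 9 + 6 + 1 + 8 + 9) / 6 = 34/6 = 5.6667
  x̄ = (5.8333, 5.6667),  deviation x̄ - mu_0 = (5.8333, 5.6667) - (5, 2) = (0.8333, 3.6667).

Step 2 — sample covariance matrix, S[i,j] = (1/(n-1)) · Σ_k (x_{k,i} - mean_i) · (x_{k,j} - mean_j), divisor n-1 = 5:
  S[X_1,X_1] = ((1.1667)·(1.1667) + (2.1667)·(2.1667) + (2.1667)·(2.1667) + (-0.8333)·(-0.8333) + (-0.8333)·(-0.8333) + (-3.8333)·(-3.8333)) / 5 = 26.8333/5 = 5.3667
  S[X_1,X_2] = ((1.1667)·(-4.6667) + (2.1667)·(3.3333) + (2.1667)·(0.3333) + (-0.8333)·(-4.6667) + (-0.8333)·(2.3333) + (-3.8333)·(3.3333)) / 5 = -8.3333/5 = -1.6667
  S[X_2,X_2] = ((-4.6667)·(-4.6667) + (3.3333)·(3.3333) + (0.3333)·(0.3333) + (-4.6667)·(-4.6667) + (2.3333)·(2.3333) + (3.3333)·(3.3333)) / 5 = 71.3333/5 = 14.2667
  S = [[5.3667, -1.6667],
 [-1.6667, 14.2667]].

Step 3 — invert S. det(S) = 5.3667·14.2667 - (-1.6667)² = 73.7867.
  S^{-1} = (1/det) · [[d, -b], [-b, a]] = [[0.1934, 0.0226],
 [0.0226, 0.0727]].

Step 4 — quadratic form (x̄ - mu_0)^T · S^{-1} · (x̄ - mu_0):
  S^{-1} · (x̄ - mu_0) = (0.2439, 0.2855),
  (x̄ - mu_0)^T · [...] = (0.8333)·(0.2439) + (3.6667)·(0.2855) = 1.2502.

Step 5 — scale by n: T² = 6 · 1.2502 = 7.5009.

T² ≈ 7.5009


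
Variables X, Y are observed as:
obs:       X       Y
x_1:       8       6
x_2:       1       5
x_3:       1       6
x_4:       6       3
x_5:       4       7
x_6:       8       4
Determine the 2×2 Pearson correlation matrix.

Step 1 — column means:
  mean(X) = (8 + 1 + 1 + 6 + 4 + 8) / 6 = 28/6 = 4.6667
  mean(Y) = (6 + 5 + 6 + 3 + 7 + 4) / 6 = 31/6 = 5.1667

Step 2 — sample variances and covariances s[i,j] = (1/(n-1)) · Σ_k (x_{k,i} - mean_i) · (x_{k,j} - mean_j), with n-1 = 5:
  s[X,X] = ((3.3333)·(3.3333) + (-3.6667)·(-3.6667) + (-3.6667)·(-3.6667) + (1.3333)·(1.3333) + (-0.6667)·(-0.6667) + (3.3333)·(3.3333)) / 5 = 51.3333/5 = 10.2667
  s[X,Y] = ((3.3333)·(0.8333) + (-3.6667)·(-0.1667) + (-3.6667)·(0.8333) + (1.3333)·(-2.1667) + (-0.6667)·(1.8333) + (3.3333)·(-1.1667)) / 5 = -7.6667/5 = -1.5333
  s[Y,Y] = ((0.8333)·(0.8333) + (-0.1667)·(-0.1667) + (0.8333)·(0.8333) + (-2.1667)·(-2.1667) + (1.8333)·(1.8333) + (-1.1667)·(-1.1667)) / 5 = 10.8333/5 = 2.1667
  Sample standard deviations s_i = √(s[i,i]):
  s(X) = √(10.2667) = 3.2042
  s(Y) = √(2.1667) = 1.472

Step 3 — r_{ij} = s_{ij} / (s_i · s_j):
  r[X,X] = 1 (diagonal).
  r[X,Y] = -1.5333 / (3.2042 · 1.472) = -1.5333 / 4.7164 = -0.3251
  r[Y,Y] = 1 (diagonal).

R is symmetric with unit diagonal. Assembling:

R = [[1, -0.3251],
 [-0.3251, 1]]


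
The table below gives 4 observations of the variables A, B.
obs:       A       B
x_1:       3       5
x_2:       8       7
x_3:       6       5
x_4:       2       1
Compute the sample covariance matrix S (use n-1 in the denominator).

Step 1 — column means:
  mean(A) = (3 + 8 + 6 + 2) / 4 = 19/4 = 4.75
  mean(B) = (5 + 7 + 5 + 1) / 4 = 18/4 = 4.5

Step 2 — sample covariance S[i,j] = (1/(n-1)) · Σ_k (x_{k,i} - mean_i) · (x_{k,j} - mean_j), with n-1 = 3.
  S[A,A] = ((-1.75)·(-1.75) + (3.25)·(3.25) + (1.25)·(1.25) + (-2.75)·(-2.75)) / 3 = 22.75/3 = 7.5833
  S[A,B] = ((-1.75)·(0.5) + (3.25)·(2.5) + (1.25)·(0.5) + (-2.75)·(-3.5)) / 3 = 17.5/3 = 5.8333
  S[B,B] = ((0.5)·(0.5) + (2.5)·(2.5) + (0.5)·(0.5) + (-3.5)·(-3.5)) / 3 = 19/3 = 6.3333

S is symmetric (S[j,i] = S[i,j]). Assembling:

S = [[7.5833, 5.8333],
 [5.8333, 6.3333]]


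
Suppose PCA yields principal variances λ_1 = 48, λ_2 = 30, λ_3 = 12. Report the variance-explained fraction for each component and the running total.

Step 1 — total variance = trace(Sigma) = Σ λ_i = 48 + 30 + 12 = 90.

Step 2 — fraction explained by component i = λ_i / Σ λ:
  PC1: 48/90 = 0.5333
  PC2: 30/90 = 0.3333
  PC3: 12/90 = 0.1333

Step 3 — cumulative fraction after k components = (λ_1 + ... + λ_k) / Σ λ:
  k = 1: 48/90 = 0.5333
  k = 2: (48 + 30)/90 = 78/90 = 0.8667
  k = 3: (48 + 30 + 12)/90 = 90/90 = 1

Summary (fraction, with percent):

explained: PC1 0.5333 (53.33%), PC2 0.3333 (33.33%), PC3 0.1333 (13.33%);  cumulative: 0.5333, 0.8667, 1


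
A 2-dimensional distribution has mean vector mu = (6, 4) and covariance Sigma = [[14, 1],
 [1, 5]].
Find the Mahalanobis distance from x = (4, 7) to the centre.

Step 1 — centre the observation: (x - mu) = (-2, 3).

Step 2 — invert Sigma. det(Sigma) = 14·5 - (1)² = 69.
  Sigma^{-1} = (1/det) · [[d, -b], [-b, a]] = [[0.0725, -0.0145],
 [-0.0145, 0.2029]].

Step 3 — form the quadratic (x - mu)^T · Sigma^{-1} · (x - mu):
  Sigma^{-1} · (x - mu) = (-0.1884, 0.6377).
  (x - mu)^T · [Sigma^{-1} · (x - mu)] = (-2)·(-0.1884) + (3)·(0.6377) = 2.2899.

Step 4 — take square root: d = √(2.2899) ≈ 1.5132.

d(x, mu) = √(2.2899) ≈ 1.5132


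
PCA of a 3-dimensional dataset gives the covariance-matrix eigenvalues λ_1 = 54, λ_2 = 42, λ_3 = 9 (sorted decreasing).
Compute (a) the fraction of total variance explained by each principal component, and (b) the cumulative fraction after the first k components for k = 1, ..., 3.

Step 1 — total variance = trace(Sigma) = Σ λ_i = 54 + 42 + 9 = 105.

Step 2 — fraction explained by component i = λ_i / Σ λ:
  PC1: 54/105 = 0.5143
  PC2: 42/105 = 0.4
  PC3: 9/105 = 0.0857

Step 3 — cumulative fraction after k components = (λ_1 + ... + λ_k) / Σ λ:
  k = 1: 54/105 = 0.5143
  k = 2: (54 + 42)/105 = 96/105 = 0.9143
  k = 3: (54 + 42 + 9)/105 = 105/105 = 1

Summary (fraction, with percent):

explained: PC1 0.5143 (51.43%), PC2 0.4 (40%), PC3 0.0857 (8.57%);  cumulative: 0.5143, 0.9143, 1


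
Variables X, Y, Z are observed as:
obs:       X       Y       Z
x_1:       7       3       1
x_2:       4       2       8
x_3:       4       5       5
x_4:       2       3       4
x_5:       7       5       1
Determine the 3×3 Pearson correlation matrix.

Step 1 — column means:
  mean(X) = (7 + 4 + 4 + 2 + 7) / 5 = 24/5 = 4.8
  mean(Y) = (3 + 2 + 5 + 3 + 5) / 5 = 18/5 = 3.6
  mean(Z) = (1 + 8 + 5 + 4 + 1) / 5 = 19/5 = 3.8

Step 2 — sample variances and covariances s[i,j] = (1/(n-1)) · Σ_k (x_{k,i} - mean_i) · (x_{k,j} - mean_j), with n-1 = 4:
  s[X,X] = ((2.2)·(2.2) + (-0.8)·(-0.8) + (-0.8)·(-0.8) + (-2.8)·(-2.8) + (2.2)·(2.2)) / 4 = 18.8/4 = 4.7
  s[X,Y] = ((2.2)·(-0.6) + (-0.8)·(-1.6) + (-0.8)·(1.4) + (-2.8)·(-0.6) + (2.2)·(1.4)) / 4 = 3.6/4 = 0.9
  s[X,Z] = ((2.2)·(-2.8) + (-0.8)·(4.2) + (-0.8)·(1.2) + (-2.8)·(0.2) + (2.2)·(-2.8)) / 4 = -17.2/4 = -4.3
  s[Y,Y] = ((-0.6)·(-0.6) + (-1.6)·(-1.6) + (1.4)·(1.4) + (-0.6)·(-0.6) + (1.4)·(1.4)) / 4 = 7.2/4 = 1.8
  s[Y,Z] = ((-0.6)·(-2.8) + (-1.6)·(4.2) + (1.4)·(1.2) + (-0.6)·(0.2) + (1.4)·(-2.8)) / 4 = -7.4/4 = -1.85
  s[Z,Z] = ((-2.8)·(-2.8) + (4.2)·(4.2) + (1.2)·(1.2) + (0.2)·(0.2) + (-2.8)·(-2.8)) / 4 = 34.8/4 = 8.7
  Sample standard deviations s_i = √(s[i,i]):
  s(X) = √(4.7) = 2.1679
  s(Y) = √(1.8) = 1.3416
  s(Z) = √(8.7) = 2.9496

Step 3 — r_{ij} = s_{ij} / (s_i · s_j):
  r[X,X] = 1 (diagonal).
  r[X,Y] = 0.9 / (2.1679 · 1.3416) = 0.9 / 2.9086 = 0.3094
  r[X,Z] = -4.3 / (2.1679 · 2.9496) = -4.3 / 6.3945 = -0.6724
  r[Y,Y] = 1 (diagonal).
  r[Y,Z] = -1.85 / (1.3416 · 2.9496) = -1.85 / 3.9573 = -0.4675
  r[Z,Z] = 1 (diagonal).

R is symmetric with unit diagonal. Assembling:

R = [[1, 0.3094, -0.6724],
 [0.3094, 1, -0.4675],
 [-0.6724, -0.4675, 1]]


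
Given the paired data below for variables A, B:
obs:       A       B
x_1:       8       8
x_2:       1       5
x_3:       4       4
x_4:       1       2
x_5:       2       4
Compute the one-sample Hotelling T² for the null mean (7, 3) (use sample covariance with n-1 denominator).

Step 1 — sample mean vector:
  mean(A) = (8 + 1 + 4 + 1 + 2) / 5 = 16/5 = 3.2
  mean(B) = (8 + 5 + 4 + 2 + 4) / 5 = 23/5 = 4.6
  x̄ = (3.2, 4.6),  deviation x̄ - mu_0 = (3.2, 4.6) - (7, 3) = (-3.8, 1.6).

Step 2 — sample covariance matrix, S[i,j] = (1/(n-1)) · Σ_k (x_{k,i} - mean_i) · (x_{k,j} - mean_j), divisor n-1 = 4:
  S[A,A] = ((4.8)·(4.8) + (-2.2)·(-2.2) + (0.8)·(0.8) + (-2.2)·(-2.2) + (-1.2)·(-1.2)) / 4 = 34.8/4 = 8.7
  S[A,B] = ((4.8)·(3.4) + (-2.2)·(0.4) + (0.8)·(-0.6) + (-2.2)·(-2.6) + (-1.2)·(-0.6)) / 4 = 21.4/4 = 5.35
  S[B,B] = ((3.4)·(3.4) + (0.4)·(0.4) + (-0.6)·(-0.6) + (-2.6)·(-2.6) + (-0.6)·(-0.6)) / 4 = 19.2/4 = 4.8
  S = [[8.7, 5.35],
 [5.35, 4.8]].

Step 3 — invert S. det(S) = 8.7·4.8 - (5.35)² = 13.1375.
  S^{-1} = (1/det) · [[d, -b], [-b, a]] = [[0.3654, -0.4072],
 [-0.4072, 0.6622]].

Step 4 — quadratic form (x̄ - mu_0)^T · S^{-1} · (x̄ - mu_0):
  S^{-1} · (x̄ - mu_0) = (-2.04, 2.607),
  (x̄ - mu_0)^T · [...] = (-3.8)·(-2.04) + (1.6)·(2.607) = 11.9231.

Step 5 — scale by n: T² = 5 · 11.9231 = 59.6156.

T² ≈ 59.6156


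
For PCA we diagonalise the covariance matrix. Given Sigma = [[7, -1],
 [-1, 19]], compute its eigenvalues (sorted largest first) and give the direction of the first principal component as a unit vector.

Step 1 — characteristic polynomial of 2×2 Sigma:
  det(Sigma - λI) = λ² - trace · λ + det = 0.
  trace = 7 + 19 = 26, det = 7·19 - (-1)² = 132.
Step 2 — discriminant:
  Δ = trace² - 4·det = 676 - 528 = 148.
Step 3 — eigenvalues:
  λ = (trace ± √Δ)/2 = (26 ± 12.1655)/2,
  λ_1 = 19.0828,  λ_2 = 6.9172.

Step 4 — unit eigenvector for λ_1: solve (Sigma - λ_1 I)v = 0. First row:
  (7 - 19.0828)·v_x + (-1)·v_y = 0, i.e. (-12.0828)·v_x + (-1)·v_y = 0,
  so v ∝ (b, λ_1 - a) = (-1, 12.0828); multiply by -1 so the first entry is positive: u = (1, -12.0828).
  ||u|| = √((1)² + (-12.0828)²) = √(146.9932) ≈ 12.1241,
  v_1 = u/||u|| ≈ (0.0825, -0.9966) (||v_1|| = 1).

λ_1 = 19.0828,  λ_2 = 6.9172;  v_1 ≈ (0.0825, -0.9966)


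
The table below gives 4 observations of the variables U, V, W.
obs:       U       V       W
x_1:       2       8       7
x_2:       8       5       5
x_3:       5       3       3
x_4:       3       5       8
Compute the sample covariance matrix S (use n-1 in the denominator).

Step 1 — column means:
  mean(U) = (2 + 8 + 5 + 3) / 4 = 18/4 = 4.5
  mean(V) = (8 + 5 + 3 + 5) / 4 = 21/4 = 5.25
  mean(W) = (7 + 5 + 3 + 8) / 4 = 23/4 = 5.75

Step 2 — sample covariance S[i,j] = (1/(n-1)) · Σ_k (x_{k,i} - mean_i) · (x_{k,j} - mean_j), with n-1 = 3.
  S[U,U] = ((-2.5)·(-2.5) + (3.5)·(3.5) + (0.5)·(0.5) + (-1.5)·(-1.5)) / 3 = 21/3 = 7
  S[U,V] = ((-2.5)·(2.75) + (3.5)·(-0.25) + (0.5)·(-2.25) + (-1.5)·(-0.25)) / 3 = -8.5/3 = -2.8333
  S[U,W] = ((-2.5)·(1.25) + (3.5)·(-0.75) + (0.5)·(-2.75) + (-1.5)·(2.25)) / 3 = -10.5/3 = -3.5
  S[V,V] = ((2.75)·(2.75) + (-0.25)·(-0.25) + (-2.25)·(-2.25) + (-0.25)·(-0.25)) / 3 = 12.75/3 = 4.25
  S[V,W] = ((2.75)·(1.25) + (-0.25)·(-0.75) + (-2.25)·(-2.75) + (-0.25)·(2.25)) / 3 = 9.25/3 = 3.0833
  S[W,W] = ((1.25)·(1.25) + (-0.75)·(-0.75) + (-2.75)·(-2.75) + (2.25)·(2.25)) / 3 = 14.75/3 = 4.9167

S is symmetric (S[j,i] = S[i,j]). Assembling:

S = [[7, -2.8333, -3.5],
 [-2.8333, 4.25, 3.0833],
 [-3.5, 3.0833, 4.9167]]


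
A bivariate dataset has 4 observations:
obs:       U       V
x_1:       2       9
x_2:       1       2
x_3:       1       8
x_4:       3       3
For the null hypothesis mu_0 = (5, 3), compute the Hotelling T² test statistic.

Step 1 — sample mean vector:
  mean(U) = (2 + 1 + 1 + 3) / 4 = 7/4 = 1.75
  mean(V) = (9 + 2 + 8 + 3) / 4 = 22/4 = 5.5
  x̄ = (1.75, 5.5),  deviation x̄ - mu_0 = (1.75, 5.5) - (5, 3) = (-3.25, 2.5).

Step 2 — sample covariance matrix, S[i,j] = (1/(n-1)) · Σ_k (x_{k,i} - mean_i) · (x_{k,j} - mean_j), divisor n-1 = 3:
  S[U,U] = ((0.25)·(0.25) + (-0.75)·(-0.75) + (-0.75)·(-0.75) + (1.25)·(1.25)) / 3 = 2.75/3 = 0.9167
  S[U,V] = ((0.25)·(3.5) + (-0.75)·(-3.5) + (-0.75)·(2.5) + (1.25)·(-2.5)) / 3 = -1.5/3 = -0.5
  S[V,V] = ((3.5)·(3.5) + (-3.5)·(-3.5) + (2.5)·(2.5) + (-2.5)·(-2.5)) / 3 = 37/3 = 12.3333
  S = [[0.9167, -0.5],
 [-0.5, 12.3333]].

Step 3 — invert S. det(S) = 0.9167·12.3333 - (-0.5)² = 11.0556.
  S^{-1} = (1/det) · [[d, -b], [-b, a]] = [[1.1156, 0.0452],
 [0.0452, 0.0829]].

Step 4 — quadratic form (x̄ - mu_0)^T · S^{-1} · (x̄ - mu_0):
  S^{-1} · (x̄ - mu_0) = (-3.5126, 0.0603),
  (x̄ - mu_0)^T · [...] = (-3.25)·(-3.5126) + (2.5)·(0.0603) = 11.5666.

Step 5 — scale by n: T² = 4 · 11.5666 = 46.2663.

T² ≈ 46.2663


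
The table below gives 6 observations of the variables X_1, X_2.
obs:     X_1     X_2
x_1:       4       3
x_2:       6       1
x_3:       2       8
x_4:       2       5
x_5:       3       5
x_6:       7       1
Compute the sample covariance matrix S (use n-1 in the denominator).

Step 1 — column means:
  mean(X_1) = (4 + 6 + 2 + 2 + 3 + 7) / 6 = 24/6 = 4
  mean(X_2) = (3 + 1 + 8 + 5 + 5 + 1) / 6 = 23/6 = 3.8333

Step 2 — sample covariance S[i,j] = (1/(n-1)) · Σ_k (x_{k,i} - mean_i) · (x_{k,j} - mean_j), with n-1 = 5.
  S[X_1,X_1] = ((0)·(0) + (2)·(2) + (-2)·(-2) + (-2)·(-2) + (-1)·(-1) + (3)·(3)) / 5 = 22/5 = 4.4
  S[X_1,X_2] = ((0)·(-0.8333) + (2)·(-2.8333) + (-2)·(4.1667) + (-2)·(1.1667) + (-1)·(1.1667) + (3)·(-2.8333)) / 5 = -26/5 = -5.2
  S[X_2,X_2] = ((-0.8333)·(-0.8333) + (-2.8333)·(-2.8333) + (4.1667)·(4.1667) + (1.1667)·(1.1667) + (1.1667)·(1.1667) + (-2.8333)·(-2.8333)) / 5 = 36.8333/5 = 7.3667

S is symmetric (S[j,i] = S[i,j]). Assembling:

S = [[4.4, -5.2],
 [-5.2, 7.3667]]


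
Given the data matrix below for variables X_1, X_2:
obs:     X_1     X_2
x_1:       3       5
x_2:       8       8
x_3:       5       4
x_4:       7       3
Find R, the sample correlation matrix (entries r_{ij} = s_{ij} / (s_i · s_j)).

Step 1 — column means:
  mean(X_1) = (3 + 8 + 5 + 7) / 4 = 23/4 = 5.75
  mean(X_2) = (5 + 8 + 4 + 3) / 4 = 20/4 = 5

Step 2 — sample variances and covariances s[i,j] = (1/(n-1)) · Σ_k (x_{k,i} - mean_i) · (x_{k,j} - mean_j), with n-1 = 3:
  s[X_1,X_1] = ((-2.75)·(-2.75) + (2.25)·(2.25) + (-0.75)·(-0.75) + (1.25)·(1.25)) / 3 = 14.75/3 = 4.9167
  s[X_1,X_2] = ((-2.75)·(0) + (2.25)·(3) + (-0.75)·(-1) + (1.25)·(-2)) / 3 = 5/3 = 1.6667
  s[X_2,X_2] = ((0)·(0) + (3)·(3) + (-1)·(-1) + (-2)·(-2)) / 3 = 14/3 = 4.6667
  Sample standard deviations s_i = √(s[i,i]):
  s(X_1) = √(4.9167) = 2.2174
  s(X_2) = √(4.6667) = 2.1602

Step 3 — r_{ij} = s_{ij} / (s_i · s_j):
  r[X_1,X_1] = 1 (diagonal).
  r[X_1,X_2] = 1.6667 / (2.2174 · 2.1602) = 1.6667 / 4.79 = 0.3479
  r[X_2,X_2] = 1 (diagonal).

R is symmetric with unit diagonal. Assembling:

R = [[1, 0.3479],
 [0.3479, 1]]


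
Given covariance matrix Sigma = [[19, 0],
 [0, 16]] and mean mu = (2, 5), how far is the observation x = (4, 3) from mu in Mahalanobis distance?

Step 1 — centre the observation: (x - mu) = (2, -2).

Step 2 — invert Sigma. det(Sigma) = 19·16 - (0)² = 304.
  Sigma^{-1} = (1/det) · [[d, -b], [-b, a]] = [[0.0526, 0],
 [0, 0.0625]].

Step 3 — form the quadratic (x - mu)^T · Sigma^{-1} · (x - mu):
  Sigma^{-1} · (x - mu) = (0.1053, -0.125).
  (x - mu)^T · [Sigma^{-1} · (x - mu)] = (2)·(0.1053) + (-2)·(-0.125) = 0.4605.

Step 4 — take square root: d = √(0.4605) ≈ 0.6786.

d(x, mu) = √(0.4605) ≈ 0.6786


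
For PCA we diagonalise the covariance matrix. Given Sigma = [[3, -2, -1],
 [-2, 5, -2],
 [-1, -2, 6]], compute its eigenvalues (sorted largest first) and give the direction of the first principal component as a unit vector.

Step 1 — characteristic polynomial p(λ) = det(λI - Sigma) = λ³ - tr·λ² + c_1·λ - det, where tr = trace, c_1 = sum of the principal 2×2 minors, det = det(Sigma):
  tr = 3 + 5 + 6 = 14,
  c_1 = (3·5 - (-2)²) + (3·6 - (-1)²) + (5·6 - (-2)²) = 11 + 17 + 26 = 54,
  det = 3·(5·6 - (-2)²) - (-2)·((-2)·6 - (-2)·(-1)) + (-1)·((-2)·(-2) - 5·(-1)) = 3·(26) - (-2)·(-14) + (-1)·(9) = 41.
  So p(λ) = λ³ - 14λ² + 54λ - 41.
Step 2 — look for an integer root (rational root theorem: any rational root is an integer divisor of 41). Testing λ = 1:
  p(1) = 1 - 14 + 54 - 41 = 0  ✓
  Dividing out (λ - 1): p(λ) = (λ - 1)(λ² - 13λ + 41).
Step 3 — remaining eigenvalues from the quadratic λ² - 13λ + 41 = 0:
  Δ = 13² - 4·41 = 169 - 164 = 5,  λ = (13 ± √5)/2 = (13 ± 2.2361)/2 ≈ 7.618 or 5.382.
  Sorted: λ_1 = 7.618,  λ_2 = 5.382,  λ_3 = 1  (check: sum = 14 = tr ✓).

Step 4 — unit eigenvector for λ_1 ≈ 7.618: v spans the null space of (Sigma - λ_1 I), whose rows are
  r_1 = (-4.618, -2, -1),  r_2 = (-2, -2.618, -2),  r_3 = (-1, -2, -1.618).
  v is orthogonal to every row, so take v ∝ r_1 × r_2 = ((-2)·(-2) - (-1)·(-2.618), (-1)·(-2) - (-4.618)·(-2), (-4.618)·(-2.618) - (-2)·(-2)) ≈ (1.382, -7.2361, 8.0902).
  Let u = (1.382, -7.2361, 8.0902).
  ||u|| = √((1.382)² + (-7.2361)² + (8.0902)²) = √(119.7214) ≈ 10.9417,  v_1 = u/||u|| ≈ (0.1263, -0.6613, 0.7394) (||v_1|| = 1).

λ_1 = 7.618,  λ_2 = 5.382,  λ_3 = 1;  v_1 ≈ (0.1263, -0.6613, 0.7394)


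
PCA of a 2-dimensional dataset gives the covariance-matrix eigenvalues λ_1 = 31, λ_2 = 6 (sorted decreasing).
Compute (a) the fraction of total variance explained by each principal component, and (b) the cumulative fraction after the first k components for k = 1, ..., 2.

Step 1 — total variance = trace(Sigma) = Σ λ_i = 31 + 6 = 37.

Step 2 — fraction explained by component i = λ_i / Σ λ:
  PC1: 31/37 = 0.8378
  PC2: 6/37 = 0.1622

Step 3 — cumulative fraction after k components = (λ_1 + ... + λ_k) / Σ λ:
  k = 1: 31/37 = 0.8378
  k = 2: (31 + 6)/37 = 37/37 = 1

Summary (fraction, with percent):

explained: PC1 0.8378 (83.78%), PC2 0.1622 (16.22%);  cumulative: 0.8378, 1


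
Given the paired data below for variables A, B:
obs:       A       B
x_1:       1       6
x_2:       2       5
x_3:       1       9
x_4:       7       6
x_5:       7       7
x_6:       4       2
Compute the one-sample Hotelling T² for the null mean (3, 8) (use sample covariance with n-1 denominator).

Step 1 — sample mean vector:
  mean(A) = (1 + 2 + 1 + 7 + 7 + 4) / 6 = 22/6 = 3.6667
  mean(B) = (6 + 5 + 9 + 6 + 7 + 2) / 6 = 35/6 = 5.8333
  x̄ = (3.6667, 5.8333),  deviation x̄ - mu_0 = (3.6667, 5.8333) - (3, 8) = (0.6667, -2.1667).

Step 2 — sample covariance matrix, S[i,j] = (1/(n-1)) · Σ_k (x_{k,i} - mean_i) · (x_{k,j} - mean_j), divisor n-1 = 5:
  S[A,A] = ((-2.6667)·(-2.6667) + (-1.6667)·(-1.6667) + (-2.6667)·(-2.6667) + (3.3333)·(3.3333) + (3.3333)·(3.3333) + (0.3333)·(0.3333)) / 5 = 39.3333/5 = 7.8667
  S[A,B] = ((-2.6667)·(0.1667) + (-1.6667)·(-0.8333) + (-2.6667)·(3.1667) + (3.3333)·(0.1667) + (3.3333)·(1.1667) + (0.3333)·(-3.8333)) / 5 = -4.3333/5 = -0.8667
  S[B,B] = ((0.1667)·(0.1667) + (-0.8333)·(-0.8333) + (3.1667)·(3.1667) + (0.1667)·(0.1667) + (1.1667)·(1.1667) + (-3.8333)·(-3.8333)) / 5 = 26.8333/5 = 5.3667
  S = [[7.8667, -0.8667],
 [-0.8667, 5.3667]].

Step 3 — invert S. det(S) = 7.8667·5.3667 - (-0.8667)² = 41.4667.
  S^{-1} = (1/det) · [[d, -b], [-b, a]] = [[0.1294, 0.0209],
 [0.0209, 0.1897]].

Step 4 — quadratic form (x̄ - mu_0)^T · S^{-1} · (x̄ - mu_0):
  S^{-1} · (x̄ - mu_0) = (0.041, -0.3971),
  (x̄ - mu_0)^T · [...] = (0.6667)·(0.041) + (-2.1667)·(-0.3971) = 0.8877.

Step 5 — scale by n: T² = 6 · 0.8877 = 5.3264.

T² ≈ 5.3264


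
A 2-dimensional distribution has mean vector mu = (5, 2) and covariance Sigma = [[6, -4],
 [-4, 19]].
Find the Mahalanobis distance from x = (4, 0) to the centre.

Step 1 — centre the observation: (x - mu) = (-1, -2).

Step 2 — invert Sigma. det(Sigma) = 6·19 - (-4)² = 98.
  Sigma^{-1} = (1/det) · [[d, -b], [-b, a]] = [[0.1939, 0.0408],
 [0.0408, 0.0612]].

Step 3 — form the quadratic (x - mu)^T · Sigma^{-1} · (x - mu):
  Sigma^{-1} · (x - mu) = (-0.2755, -0.1633).
  (x - mu)^T · [Sigma^{-1} · (x - mu)] = (-1)·(-0.2755) + (-2)·(-0.1633) = 0.602.

Step 4 — take square root: d = √(0.602) ≈ 0.7759.

d(x, mu) = √(0.602) ≈ 0.7759


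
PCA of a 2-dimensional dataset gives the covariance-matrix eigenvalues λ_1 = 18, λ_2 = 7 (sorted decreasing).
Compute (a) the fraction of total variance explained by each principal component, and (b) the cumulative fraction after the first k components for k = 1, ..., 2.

Step 1 — total variance = trace(Sigma) = Σ λ_i = 18 + 7 = 25.

Step 2 — fraction explained by component i = λ_i / Σ λ:
  PC1: 18/25 = 0.72
  PC2: 7/25 = 0.28

Step 3 — cumulative fraction after k components = (λ_1 + ... + λ_k) / Σ λ:
  k = 1: 18/25 = 0.72
  k = 2: (18 + 7)/25 = 25/25 = 1

Summary (fraction, with percent):

explained: PC1 0.72 (72%), PC2 0.28 (28%);  cumulative: 0.72, 1


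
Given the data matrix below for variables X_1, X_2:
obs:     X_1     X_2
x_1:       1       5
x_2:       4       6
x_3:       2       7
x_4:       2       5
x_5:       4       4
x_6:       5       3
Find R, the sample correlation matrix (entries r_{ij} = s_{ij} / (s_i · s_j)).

Step 1 — column means:
  mean(X_1) = (1 + 4 + 2 + 2 + 4 + 5) / 6 = 18/6 = 3
  mean(X_2) = (5 + 6 + 7 + 5 + 4 + 3) / 6 = 30/6 = 5

Step 2 — sample variances and covariances s[i,j] = (1/(n-1)) · Σ_k (x_{k,i} - mean_i) · (x_{k,j} - mean_j), with n-1 = 5:
  s[X_1,X_1] = ((-2)·(-2) + (1)·(1) + (-1)·(-1) + (-1)·(-1) + (1)·(1) + (2)·(2)) / 5 = 12/5 = 2.4
  s[X_1,X_2] = ((-2)·(0) + (1)·(1) + (-1)·(2) + (-1)·(0) + (1)·(-1) + (2)·(-2)) / 5 = -6/5 = -1.2
  s[X_2,X_2] = ((0)·(0) + (1)·(1) + (2)·(2) + (0)·(0) + (-1)·(-1) + (-2)·(-2)) / 5 = 10/5 = 2
  Sample standard deviations s_i = √(s[i,i]):
  s(X_1) = √(2.4) = 1.5492
  s(X_2) = √(2) = 1.4142

Step 3 — r_{ij} = s_{ij} / (s_i · s_j):
  r[X_1,X_1] = 1 (diagonal).
  r[X_1,X_2] = -1.2 / (1.5492 · 1.4142) = -1.2 / 2.1909 = -0.5477
  r[X_2,X_2] = 1 (diagonal).

R is symmetric with unit diagonal. Assembling:

R = [[1, -0.5477],
 [-0.5477, 1]]


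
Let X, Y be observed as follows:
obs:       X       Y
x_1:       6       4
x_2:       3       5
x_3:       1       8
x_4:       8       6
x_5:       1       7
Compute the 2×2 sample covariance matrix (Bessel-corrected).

Step 1 — column means:
  mean(X) = (6 + 3 + 1 + 8 + 1) / 5 = 19/5 = 3.8
  mean(Y) = (4 + 5 + 8 + 6 + 7) / 5 = 30/5 = 6

Step 2 — sample covariance S[i,j] = (1/(n-1)) · Σ_k (x_{k,i} - mean_i) · (x_{k,j} - mean_j), with n-1 = 4.
  S[X,X] = ((2.2)·(2.2) + (-0.8)·(-0.8) + (-2.8)·(-2.8) + (4.2)·(4.2) + (-2.8)·(-2.8)) / 4 = 38.8/4 = 9.7
  S[X,Y] = ((2.2)·(-2) + (-0.8)·(-1) + (-2.8)·(2) + (4.2)·(0) + (-2.8)·(1)) / 4 = -12/4 = -3
  S[Y,Y] = ((-2)·(-2) + (-1)·(-1) + (2)·(2) + (0)·(0) + (1)·(1)) / 4 = 10/4 = 2.5

S is symmetric (S[j,i] = S[i,j]). Assembling:

S = [[9.7, -3],
 [-3, 2.5]]


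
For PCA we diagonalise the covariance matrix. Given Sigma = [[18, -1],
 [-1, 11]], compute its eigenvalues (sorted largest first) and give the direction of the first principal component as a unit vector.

Step 1 — characteristic polynomial of 2×2 Sigma:
  det(Sigma - λI) = λ² - trace · λ + det = 0.
  trace = 18 + 11 = 29, det = 18·11 - (-1)² = 197.
Step 2 — discriminant:
  Δ = trace² - 4·det = 841 - 788 = 53.
Step 3 — eigenvalues:
  λ = (trace ± √Δ)/2 = (29 ± 7.2801)/2,
  λ_1 = 18.1401,  λ_2 = 10.8599.

Step 4 — unit eigenvector for λ_1: solve (Sigma - λ_1 I)v = 0. First row:
  (18 - 18.1401)·v_x + (-1)·v_y = 0, i.e. (-0.1401)·v_x + (-1)·v_y = 0,
  so v ∝ (b, λ_1 - a) = (-1, 0.1401); multiply by -1 so the first entry is positive: u = (1, -0.1401).
  ||u|| = √((1)² + (-0.1401)²) = √(1.0196) ≈ 1.0098,
  v_1 = u/||u|| ≈ (0.9903, -0.1387) (||v_1|| = 1).

λ_1 = 18.1401,  λ_2 = 10.8599;  v_1 ≈ (0.9903, -0.1387)


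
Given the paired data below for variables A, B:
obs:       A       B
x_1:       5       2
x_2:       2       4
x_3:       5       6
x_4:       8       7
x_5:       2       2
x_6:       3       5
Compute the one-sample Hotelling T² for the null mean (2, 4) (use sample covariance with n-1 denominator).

Step 1 — sample mean vector:
  mean(A) = (5 + 2 + 5 + 8 + 2 + 3) / 6 = 25/6 = 4.1667
  mean(B) = (2 + 4 + 6 + 7 + 2 + 5) / 6 = 26/6 = 4.3333
  x̄ = (4.1667, 4.3333),  deviation x̄ - mu_0 = (4.1667, 4.3333) - (2, 4) = (2.1667, 0.3333).

Step 2 — sample covariance matrix, S[i,j] = (1/(n-1)) · Σ_k (x_{k,i} - mean_i) · (x_{k,j} - mean_j), divisor n-1 = 5:
  S[A,A] = ((0.8333)·(0.8333) + (-2.1667)·(-2.1667) + (0.8333)·(0.8333) + (3.8333)·(3.8333) + (-2.1667)·(-2.1667) + (-1.1667)·(-1.1667)) / 5 = 26.8333/5 = 5.3667
  S[A,B] = ((0.8333)·(-2.3333) + (-2.1667)·(-0.3333) + (0.8333)·(1.6667) + (3.8333)·(2.6667) + (-2.1667)·(-2.3333) + (-1.1667)·(0.6667)) / 5 = 14.6667/5 = 2.9333
  S[B,B] = ((-2.3333)·(-2.3333) + (-0.3333)·(-0.3333) + (1.6667)·(1.6667) + (2.6667)·(2.6667) + (-2.3333)·(-2.3333) + (0.6667)·(0.6667)) / 5 = 21.3333/5 = 4.2667
  S = [[5.3667, 2.9333],
 [2.9333, 4.2667]].

Step 3 — invert S. det(S) = 5.3667·4.2667 - (2.9333)² = 14.2933.
  S^{-1} = (1/det) · [[d, -b], [-b, a]] = [[0.2985, -0.2052],
 [-0.2052, 0.3755]].

Step 4 — quadratic form (x̄ - mu_0)^T · S^{-1} · (x̄ - mu_0):
  S^{-1} · (x̄ - mu_0) = (0.5784, -0.3195),
  (x̄ - mu_0)^T · [...] = (2.1667)·(0.5784) + (0.3333)·(-0.3195) = 1.1466.

Step 5 — scale by n: T² = 6 · 1.1466 = 6.8797.

T² ≈ 6.8797
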